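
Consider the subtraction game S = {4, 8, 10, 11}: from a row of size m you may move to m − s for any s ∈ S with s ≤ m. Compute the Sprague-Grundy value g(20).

Compute g(0), g(1), … for moves {4, 8, 10, 11}:
k:     0  1  2  3  4  5  6  7  8  9 10 11 12 13 14 15 16 17 18 19 20
g(k):  0  0  0  0  1  1  1  1  2  2  2  2  3  3  3  0  0  0  0  1  1
So g(20) = 1.

1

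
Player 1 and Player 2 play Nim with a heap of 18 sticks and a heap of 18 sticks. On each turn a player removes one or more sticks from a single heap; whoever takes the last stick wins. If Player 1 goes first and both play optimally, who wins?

Bitwise XOR of the heap sizes:
  10010  (18)
  10010  (18)
  -----
  00000  (0)
The nim-sum is 0, so this is a P-position: the player to move is in a losing position under optimal play; Player 1 is about to move from it and so loses — Player 2 wins.

Player 2 wins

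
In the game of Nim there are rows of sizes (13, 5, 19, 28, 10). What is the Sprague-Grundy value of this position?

Nim-sum: 13 ^ 5 ^ 19 ^ 28 ^ 10 = 13.

13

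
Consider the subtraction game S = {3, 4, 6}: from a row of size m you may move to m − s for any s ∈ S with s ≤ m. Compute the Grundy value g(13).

1

Compute g(0), g(1), … for moves {3, 4, 6}:
k:     0  1  2  3  4  5  6  7  8  9 10 11 12 13
g(k):  0  0  0  1  1  1  2  2  2  0  0  0  1  1
So g(13) = 1.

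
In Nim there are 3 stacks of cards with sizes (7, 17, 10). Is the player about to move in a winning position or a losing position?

Winning position

Write each in binary and XOR column by column:
  00111  (7)
  10001  (17)
  01010  (10)
  -----
  11100  (28)
The nim-sum is 28 ≠ 0, so this is an N-position: the player to move can win.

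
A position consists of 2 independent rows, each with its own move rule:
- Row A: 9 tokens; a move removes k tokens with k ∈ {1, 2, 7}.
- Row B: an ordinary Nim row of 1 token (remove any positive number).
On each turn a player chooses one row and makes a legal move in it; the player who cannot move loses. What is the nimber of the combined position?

Build the Grundy sequence for row A with g(k) = mex{g(k−s) : s ∈ {1, 2, 7}, s ≤ k}:
g(0) = mex{} = 0
g(1) = mex{0} = 1
g(2) = mex{0,1} = 2
g(3) = mex{1,2} = 0
g(4) = mex{0,2} = 1
g(5) = mex{0,1} = 2
g(6) = mex{1,2} = 0
g(7) = mex{0,2} = 1
g(8) = mex{0,1} = 2
g(9) = mex{1,2} = 0
So g(9) = 0.
Row B is a plain Nim row of size 1, so its Grundy value is 1.
The value of a disjunctive sum is the nim-sum of the parts.
Combined value = 0 ⊕ 1 = 1.

1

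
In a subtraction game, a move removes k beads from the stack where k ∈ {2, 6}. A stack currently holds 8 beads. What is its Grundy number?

0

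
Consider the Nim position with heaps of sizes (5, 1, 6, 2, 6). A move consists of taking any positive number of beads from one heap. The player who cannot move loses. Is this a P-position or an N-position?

N-position

Write each in binary and XOR column by column:
  101  (5)
  001  (1)
  110  (6)
  010  (2)
  110  (6)
  ---
  110  (6)
The nim-sum is 6 ≠ 0, so this is an N-position: the player to move can win.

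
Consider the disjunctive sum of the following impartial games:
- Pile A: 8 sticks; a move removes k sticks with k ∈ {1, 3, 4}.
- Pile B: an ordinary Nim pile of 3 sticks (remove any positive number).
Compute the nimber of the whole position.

2

For pile A, compute g(0), g(1), … with moves {1, 3, 4}:
k:     0  1  2  3  4  5  6  7  8
g(k):  0  1  0  1  2  3  2  0  1
So g(8) = 1.
Pile B is a plain Nim pile of size 3, so its Grundy value is 3.
The value of a disjunctive sum is the nim-sum of the parts.
Combined value = 1 XOR 3 = 2.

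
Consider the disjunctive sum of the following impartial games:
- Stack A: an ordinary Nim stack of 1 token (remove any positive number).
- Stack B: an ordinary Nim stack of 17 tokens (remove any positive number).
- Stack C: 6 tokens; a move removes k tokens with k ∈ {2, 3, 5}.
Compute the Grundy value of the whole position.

Stack A is a plain Nim stack of size 1, so its Grundy value is 1.
Stack B is a plain Nim stack of size 17, so its Grundy value is 17.
Grundy values for stack C (subtraction set {2, 3, 5}):
g(0) = mex{} = 0
g(1) = mex{} = 0
g(2) = mex{0} = 1
g(3) = mex{0} = 1
g(4) = mex{0,1} = 2
g(5) = mex{0,1} = 2
g(6) = mex{0,1,2} = 3
So g(6) = 3.
By the Sprague-Grundy theorem, the Grundy value of a sum of independent games is the XOR of the component values.
Combined value = 1 XOR 17 XOR 3 = 19.

19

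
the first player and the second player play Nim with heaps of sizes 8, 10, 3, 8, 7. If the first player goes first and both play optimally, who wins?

Compute the nim-sum pairwise:
8 XOR 10 = 2
2 XOR 3 = 1
1 XOR 8 = 9
9 XOR 7 = 14
The nim-sum is 14 ≠ 0, so this is an N-position: the player to move can win; the first player has a winning move.

the first player wins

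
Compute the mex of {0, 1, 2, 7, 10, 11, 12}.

The values 0, 1, 2 are all present; 3 is the first non-negative integer missing from the set.

3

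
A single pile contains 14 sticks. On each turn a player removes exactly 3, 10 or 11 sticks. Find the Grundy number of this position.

Build the Grundy sequence with g(k) = mex{g(k−s) : s ∈ {3, 10, 11}, s ≤ k}:
g(0) = mex{} = 0
g(1) = mex{} = 0
g(2) = mex{} = 0
g(3) = mex{0} = 1
g(4) = mex{0} = 1
g(5) = mex{0} = 1
g(6) = mex{1} = 0
g(7) = mex{1} = 0
g(8) = mex{1} = 0
g(9) = mex{0} = 1
g(10) = mex{0} = 1
g(11) = mex{0} = 1
g(12) = mex{0,1} = 2
g(13) = mex{0,1} = 2
g(14) = mex{1} = 0
So g(14) = 0.

0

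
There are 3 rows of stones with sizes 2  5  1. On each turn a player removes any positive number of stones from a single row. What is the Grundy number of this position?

6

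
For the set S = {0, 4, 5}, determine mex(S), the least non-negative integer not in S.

0 is in the set but 1 is not, so the mex is 1.

1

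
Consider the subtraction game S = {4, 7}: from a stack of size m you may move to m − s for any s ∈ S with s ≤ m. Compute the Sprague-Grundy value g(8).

2

Compute g(0), g(1), … for moves {4, 7}:
g(0) = mex{} = 0
g(1) = mex{} = 0
g(2) = mex{} = 0
g(3) = mex{} = 0
g(4) = mex{0} = 1
g(5) = mex{0} = 1
g(6) = mex{0} = 1
g(7) = mex{0} = 1
g(8) = mex{0,1} = 2
So g(8) = 2.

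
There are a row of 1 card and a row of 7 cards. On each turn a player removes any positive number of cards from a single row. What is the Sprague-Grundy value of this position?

Compute the nim-sum pairwise:
1 XOR 7 = 6

6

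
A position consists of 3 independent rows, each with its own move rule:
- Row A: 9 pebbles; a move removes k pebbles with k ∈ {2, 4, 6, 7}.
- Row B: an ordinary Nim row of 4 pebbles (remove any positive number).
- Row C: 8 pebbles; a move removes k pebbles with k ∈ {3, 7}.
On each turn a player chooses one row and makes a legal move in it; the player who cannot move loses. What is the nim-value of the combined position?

6

Grundy values for row A (subtraction set {2, 4, 6, 7}):
k:     0  1  2  3  4  5  6  7  8  9
g(k):  0  0  1  1  2  2  3  3  4  0
So g(9) = 0.
Row B is a plain Nim row of size 4, so its Grundy value is 4.
Grundy values for row C (subtraction set {3, 7}):
k:     0  1  2  3  4  5  6  7  8
g(k):  0  0  0  1  1  1  0  2  2
So g(8) = 2.
By the Sprague-Grundy theorem, the Grundy value of a sum of independent games is the XOR of the component values.
Combined value = 0 XOR 4 XOR 2 = 6.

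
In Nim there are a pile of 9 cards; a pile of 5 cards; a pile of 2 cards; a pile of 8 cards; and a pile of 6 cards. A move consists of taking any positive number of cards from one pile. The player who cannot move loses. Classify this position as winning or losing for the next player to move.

Losing position

Write each in binary and XOR column by column:
  1001  (9)
  0101  (5)
  0010  (2)
  1000  (8)
  0110  (6)
  ----
  0000  (0)
The nim-sum is 0, so this is a P-position: the player to move is in a losing position under optimal play.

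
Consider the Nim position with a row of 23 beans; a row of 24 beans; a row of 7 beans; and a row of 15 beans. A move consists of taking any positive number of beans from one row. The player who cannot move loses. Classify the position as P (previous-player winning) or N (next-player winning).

N-position

Bitwise XOR of the heap sizes:
  10111  (23)
  11000  (24)
  00111  (7)
  01111  (15)
  -----
  00111  (7)
The nim-sum is 7 ≠ 0, so this is an N-position: the player to move can win.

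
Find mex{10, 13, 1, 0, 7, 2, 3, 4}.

The values 0, 1, 2, 3, 4 are all present; 5 is the first non-negative integer missing from the set.

5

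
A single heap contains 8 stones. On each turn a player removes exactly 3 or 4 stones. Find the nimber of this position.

Grundy values for subtraction set {3, 4}:
k:     0  1  2  3  4  5  6  7  8
g(k):  0  0  0  1  1  1  2  0  0
So g(8) = 0.

0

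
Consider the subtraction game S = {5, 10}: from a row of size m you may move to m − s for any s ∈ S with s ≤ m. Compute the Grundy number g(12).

Grundy values for subtraction set {5, 10}:
k:     0  1  2  3  4  5  6  7  8  9 10 11 12
g(k):  0  0  0  0  0  1  1  1  1  1  2  2  2
So g(12) = 2.

2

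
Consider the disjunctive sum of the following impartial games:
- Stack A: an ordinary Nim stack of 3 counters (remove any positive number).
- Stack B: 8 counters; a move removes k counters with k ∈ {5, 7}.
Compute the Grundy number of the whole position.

2

Stack A is a plain Nim stack of size 3, so its Grundy value is 3.
Build the Grundy sequence for stack B with g(k) = mex{g(k−s) : s ∈ {5, 7}, s ≤ k}:
k:     0  1  2  3  4  5  6  7  8
g(k):  0  0  0  0  0  1  1  1  1
So g(8) = 1.
The value of a disjunctive sum is the nim-sum of the parts.
Combined value = 3 XOR 1 = 2.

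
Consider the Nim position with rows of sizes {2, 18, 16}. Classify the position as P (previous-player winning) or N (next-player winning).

P-position

Compute the nim-sum pairwise:
2 ⊕ 18 = 16
16 ⊕ 16 = 0
The nim-sum is 0, so this is a P-position: the player to move is in a losing position under optimal play.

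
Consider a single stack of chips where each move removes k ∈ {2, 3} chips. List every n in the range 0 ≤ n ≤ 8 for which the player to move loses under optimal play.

Compute g(0), g(1), … for moves {2, 3}:
g(0) = mex{} = 0
g(1) = mex{} = 0
g(2) = mex{0} = 1
g(3) = mex{0} = 1
g(4) = mex{0,1} = 2
g(5) = mex{1} = 0
g(6) = mex{1,2} = 0
g(7) = mex{0,2} = 1
g(8) = mex{0} = 1
The P-positions (g = 0) in 0..8 are 0, 1, 5, 6.

0, 1, 5, 6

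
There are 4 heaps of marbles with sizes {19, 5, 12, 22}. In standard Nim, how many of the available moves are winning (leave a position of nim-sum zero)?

Write each in binary and XOR column by column:
  10011  (19)
  00101  (5)
  01100  (12)
  10110  (22)
  -----
  01100  (12)
The overall nim-sum is X = 12. A heap of size p has a winning move iff p XOR X < p (reduce it to p XOR X).
  19: 19 XOR 12 = 31 ≥ 19 — no move.
  5: 5 XOR 12 = 9 ≥ 5 — no move.
  12: 12 XOR 12 = 0 < 12 — winning move (to 0).
  22: 22 XOR 12 = 26 ≥ 22 — no move.
That gives 1 winning move.

1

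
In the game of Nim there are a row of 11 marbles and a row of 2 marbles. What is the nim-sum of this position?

Write each in binary and XOR column by column:
  1011  (11)
  0010  (2)
  ----
  1001  (9)

9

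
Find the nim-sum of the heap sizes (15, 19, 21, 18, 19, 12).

Nim-sum: 15 ⊕ 19 ⊕ 21 ⊕ 18 ⊕ 19 ⊕ 12 = 4.

4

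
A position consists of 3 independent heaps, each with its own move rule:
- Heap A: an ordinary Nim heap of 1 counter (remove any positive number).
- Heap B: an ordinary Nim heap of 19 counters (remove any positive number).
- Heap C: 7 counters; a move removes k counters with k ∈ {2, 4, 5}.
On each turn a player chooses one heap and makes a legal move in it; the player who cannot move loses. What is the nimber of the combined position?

18

Heap A is a plain Nim heap of size 1, so its Grundy value is 1.
Heap B is a plain Nim heap of size 19, so its Grundy value is 19.
Grundy values for heap C (subtraction set {2, 4, 5}):
k:     0  1  2  3  4  5  6  7
g(k):  0  0  1  1  2  2  3  0
So g(7) = 0.
By the Sprague-Grundy theorem, the Grundy value of a sum of independent games is the XOR of the component values.
Combined value = 1 ⊕ 19 ⊕ 0 = 18.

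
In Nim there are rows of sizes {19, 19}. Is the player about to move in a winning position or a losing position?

Compute the nim-sum pairwise:
19 ⊕ 19 = 0
The nim-sum is 0, so this is a P-position: the player to move is in a losing position under optimal play.

Losing position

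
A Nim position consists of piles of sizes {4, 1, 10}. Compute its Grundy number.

15

Nim-sum: 4 ⊕ 1 ⊕ 10 = 15.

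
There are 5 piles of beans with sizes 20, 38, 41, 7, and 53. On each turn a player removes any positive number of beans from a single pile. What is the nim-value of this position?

In binary:
  010100  (20)
  100110  (38)
  101001  (41)
  000111  (7)
  110101  (53)
  ------
  101001  (41)

41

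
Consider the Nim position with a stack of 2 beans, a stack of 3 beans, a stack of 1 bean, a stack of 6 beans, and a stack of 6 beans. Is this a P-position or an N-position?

P-position

Nim-sum: 2 XOR 3 XOR 1 XOR 6 XOR 6 = 0.
The nim-sum is 0, so this is a P-position: the player to move is in a losing position under optimal play.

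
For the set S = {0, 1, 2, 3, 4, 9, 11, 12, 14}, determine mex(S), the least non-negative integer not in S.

The values 0, 1, 2, 3, 4 are all present; 5 is the first non-negative integer missing from the set.

5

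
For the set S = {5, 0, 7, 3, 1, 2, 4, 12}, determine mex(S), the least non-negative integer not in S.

The values 0, 1, 2, 3, 4, 5 are all present; 6 is the first non-negative integer missing from the set.

6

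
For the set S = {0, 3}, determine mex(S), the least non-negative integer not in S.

1

0 is in the set but 1 is not, so the mex is 1.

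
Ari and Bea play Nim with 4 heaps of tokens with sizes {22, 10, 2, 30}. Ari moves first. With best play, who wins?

Bea wins

Compute the nim-sum pairwise:
22 XOR 10 = 28
28 XOR 2 = 30
30 XOR 30 = 0
The nim-sum is 0, so this is a P-position: the player to move is in a losing position under optimal play; Ari is about to move from it and so loses — Bea wins.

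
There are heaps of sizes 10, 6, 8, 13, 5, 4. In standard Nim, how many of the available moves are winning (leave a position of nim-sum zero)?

3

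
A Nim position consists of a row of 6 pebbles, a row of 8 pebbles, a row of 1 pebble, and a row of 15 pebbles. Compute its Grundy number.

Nim-sum: 6 ^ 8 ^ 1 ^ 15 = 0.

0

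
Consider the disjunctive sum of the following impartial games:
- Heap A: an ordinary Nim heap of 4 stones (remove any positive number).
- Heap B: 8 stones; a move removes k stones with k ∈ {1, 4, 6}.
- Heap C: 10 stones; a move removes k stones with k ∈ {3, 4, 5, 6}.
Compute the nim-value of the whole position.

5

Heap A is a plain Nim heap of size 4, so its Grundy value is 4.
For heap B, compute g(0), g(1), … with moves {1, 4, 6}:
g(0) = mex{} = 0
g(1) = mex{0} = 1
g(2) = mex{1} = 0
g(3) = mex{0} = 1
g(4) = mex{0,1} = 2
g(5) = mex{1,2} = 0
g(6) = mex{0} = 1
g(7) = mex{1} = 0
g(8) = mex{0,2} = 1
So g(8) = 1.
For heap C, compute g(0), g(1), … with moves {3, 4, 5, 6}:
k:     0  1  2  3  4  5  6  7  8  9 10
g(k):  0  0  0  1  1  1  2  2  2  0  0
So g(10) = 0.
By the Sprague-Grundy theorem, the Grundy value of a sum of independent games is the XOR of the component values.
Combined value = 4 ⊕ 1 ⊕ 0 = 5.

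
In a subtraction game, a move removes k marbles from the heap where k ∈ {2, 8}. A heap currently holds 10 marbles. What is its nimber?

0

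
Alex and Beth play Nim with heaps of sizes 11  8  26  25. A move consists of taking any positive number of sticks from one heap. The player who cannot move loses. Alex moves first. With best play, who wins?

In binary:
  01011  (11)
  01000  (8)
  11010  (26)
  11001  (25)
  -----
  00000  (0)
The nim-sum is 0, so this is a P-position: the player to move is in a losing position under optimal play; Alex is about to move from it and so loses — Beth wins.

Beth wins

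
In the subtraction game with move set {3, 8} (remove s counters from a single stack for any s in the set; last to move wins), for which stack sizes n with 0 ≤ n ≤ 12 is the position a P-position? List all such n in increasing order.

0, 1, 2, 6, 7, 11, 12

Compute g(0), g(1), … for moves {3, 8}:
k:     0  1  2  3  4  5  6  7  8  9 10 11 12
g(k):  0  0  0  1  1  1  0  0  2  1  1  0  0
The P-positions (g = 0) in 0..12 are 0, 1, 2, 6, 7, 11, 12.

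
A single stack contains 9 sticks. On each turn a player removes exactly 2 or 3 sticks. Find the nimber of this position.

Compute g(0), g(1), … for moves {2, 3}:
k:     0  1  2  3  4  5  6  7  8  9
g(k):  0  0  1  1  2  0  0  1  1  2
So g(9) = 2.

2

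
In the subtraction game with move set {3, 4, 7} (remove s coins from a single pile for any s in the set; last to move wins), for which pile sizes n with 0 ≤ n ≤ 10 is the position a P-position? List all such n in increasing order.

0, 1, 2, 10

Compute g(0), g(1), … for moves {3, 4, 7}:
g(0) = mex{} = 0
g(1) = mex{} = 0
g(2) = mex{} = 0
g(3) = mex{0} = 1
g(4) = mex{0} = 1
g(5) = mex{0} = 1
g(6) = mex{0,1} = 2
g(7) = mex{0,1} = 2
g(8) = mex{0,1} = 2
g(9) = mex{0,1,2} = 3
g(10) = mex{1,2} = 0
The P-positions (g = 0) in 0..10 are 0, 1, 2, 10.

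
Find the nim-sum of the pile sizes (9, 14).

In binary:
  1001  (9)
  1110  (14)
  ----
  0111  (7)

7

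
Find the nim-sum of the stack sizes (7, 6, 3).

Compute the nim-sum pairwise:
7 XOR 6 = 1
1 XOR 3 = 2

2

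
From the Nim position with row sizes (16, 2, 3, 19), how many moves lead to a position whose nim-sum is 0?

Write each in binary and XOR column by column:
  10000  (16)
  00010  (2)
  00011  (3)
  10011  (19)
  -----
  00010  (2)
The overall nim-sum is X = 2. A row of size p has a winning move iff p XOR X < p (reduce it to p XOR X).
  16: 16 XOR 2 = 18 ≥ 16 — no move.
  2: 2 XOR 2 = 0 < 2 — winning move (to 0).
  3: 3 XOR 2 = 1 < 3 — winning move (to 1).
  19: 19 XOR 2 = 17 < 19 — winning move (to 17).
That gives 3 winning moves.

3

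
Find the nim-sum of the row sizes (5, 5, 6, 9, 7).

Bitwise XOR of the heap sizes:
  0101  (5)
  0101  (5)
  0110  (6)
  1001  (9)
  0111  (7)
  ----
  1000  (8)

8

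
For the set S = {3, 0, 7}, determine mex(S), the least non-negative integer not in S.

1

0 is in the set but 1 is not, so the mex is 1.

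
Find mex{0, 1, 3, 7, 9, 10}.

The values 0, 1 are all present; 2 is the first non-negative integer missing from the set.

2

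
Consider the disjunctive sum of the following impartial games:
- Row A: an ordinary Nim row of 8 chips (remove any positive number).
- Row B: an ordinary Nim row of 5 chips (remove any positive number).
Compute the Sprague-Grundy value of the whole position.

Row A is a plain Nim row of size 8, so its Grundy value is 8.
Row B is a plain Nim row of size 5, so its Grundy value is 5.
The value of a disjunctive sum is the nim-sum of the parts.
Combined value = 8 ⊕ 5 = 13.

13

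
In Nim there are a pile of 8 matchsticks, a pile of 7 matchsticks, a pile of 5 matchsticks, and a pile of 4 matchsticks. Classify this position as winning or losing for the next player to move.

Winning position

Compute the nim-sum pairwise:
8 ^ 7 = 15
15 ^ 5 = 10
10 ^ 4 = 14
The nim-sum is 14 ≠ 0, so this is an N-position: the player to move can win.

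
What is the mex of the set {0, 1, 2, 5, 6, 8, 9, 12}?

3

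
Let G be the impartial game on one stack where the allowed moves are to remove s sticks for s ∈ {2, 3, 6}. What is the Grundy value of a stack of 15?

Build the Grundy sequence with g(k) = mex{g(k−s) : s ∈ {2, 3, 6}, s ≤ k}:
k:     0  1  2  3  4  5  6  7  8  9 10 11 12 13 14 15
g(k):  0  0  1  1  2  0  3  1  2  0  0  1  1  2  0  3
So g(15) = 3.

3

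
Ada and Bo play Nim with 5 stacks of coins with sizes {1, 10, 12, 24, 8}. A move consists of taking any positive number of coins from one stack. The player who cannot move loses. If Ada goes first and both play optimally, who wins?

Ada wins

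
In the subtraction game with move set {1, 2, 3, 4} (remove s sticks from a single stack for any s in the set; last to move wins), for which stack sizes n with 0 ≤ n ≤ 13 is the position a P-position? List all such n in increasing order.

0, 5, 10

Grundy values for subtraction set {1, 2, 3, 4}:
g(0) = mex{} = 0
g(1) = mex{0} = 1
g(2) = mex{0,1} = 2
g(3) = mex{0,1,2} = 3
g(4) = mex{0,1,2,3} = 4
g(5) = mex{1,2,3,4} = 0
g(6) = mex{0,2,3,4} = 1
g(7) = mex{0,1,3,4} = 2
g(8) = mex{0,1,2,4} = 3
g(9) = mex{0,1,2,3} = 4
g(10) = mex{1,2,3,4} = 0
g(11) = mex{0,2,3,4} = 1
g(12) = mex{0,1,3,4} = 2
g(13) = mex{0,1,2,4} = 3
The P-positions (g = 0) in 0..13 are 0, 5, 10.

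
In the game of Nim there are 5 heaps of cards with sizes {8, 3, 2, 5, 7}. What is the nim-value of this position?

11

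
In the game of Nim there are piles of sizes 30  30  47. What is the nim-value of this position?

47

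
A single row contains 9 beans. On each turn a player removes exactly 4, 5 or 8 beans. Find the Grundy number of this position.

2

Compute g(0), g(1), … for moves {4, 5, 8}:
g(0) = mex{} = 0
g(1) = mex{} = 0
g(2) = mex{} = 0
g(3) = mex{} = 0
g(4) = mex{0} = 1
g(5) = mex{0} = 1
g(6) = mex{0} = 1
g(7) = mex{0} = 1
g(8) = mex{0,1} = 2
g(9) = mex{0,1} = 2
So g(9) = 2.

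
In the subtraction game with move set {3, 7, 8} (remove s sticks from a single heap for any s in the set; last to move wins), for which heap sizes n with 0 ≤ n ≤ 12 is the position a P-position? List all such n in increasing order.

0, 1, 2, 6, 11, 12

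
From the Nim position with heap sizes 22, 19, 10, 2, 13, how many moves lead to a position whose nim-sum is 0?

0

Compute the nim-sum pairwise:
22 XOR 19 = 5
5 XOR 10 = 15
15 XOR 2 = 13
13 XOR 13 = 0
The nim-sum is already 0, so every move leaves a nonzero nim-sum — there are no winning moves.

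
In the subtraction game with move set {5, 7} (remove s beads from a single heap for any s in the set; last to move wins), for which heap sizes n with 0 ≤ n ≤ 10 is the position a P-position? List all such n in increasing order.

0, 1, 2, 3, 4

Grundy values for subtraction set {5, 7}:
g(0) = mex{} = 0
g(1) = mex{} = 0
g(2) = mex{} = 0
g(3) = mex{} = 0
g(4) = mex{} = 0
g(5) = mex{0} = 1
g(6) = mex{0} = 1
g(7) = mex{0} = 1
g(8) = mex{0} = 1
g(9) = mex{0} = 1
g(10) = mex{0,1} = 2
The P-positions (g = 0) in 0..10 are 0, 1, 2, 3, 4.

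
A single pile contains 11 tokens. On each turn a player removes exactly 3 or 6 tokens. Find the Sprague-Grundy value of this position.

0

Build the Grundy sequence with g(k) = mex{g(k−s) : s ∈ {3, 6}, s ≤ k}:
g(0) = mex{} = 0
g(1) = mex{} = 0
g(2) = mex{} = 0
g(3) = mex{0} = 1
g(4) = mex{0} = 1
g(5) = mex{0} = 1
g(6) = mex{0,1} = 2
g(7) = mex{0,1} = 2
g(8) = mex{0,1} = 2
g(9) = mex{1,2} = 0
g(10) = mex{1,2} = 0
g(11) = mex{1,2} = 0
So g(11) = 0.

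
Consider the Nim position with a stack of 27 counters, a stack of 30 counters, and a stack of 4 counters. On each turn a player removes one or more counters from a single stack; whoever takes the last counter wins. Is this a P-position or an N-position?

N-position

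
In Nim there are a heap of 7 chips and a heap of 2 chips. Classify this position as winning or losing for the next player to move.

Winning position

Compute the nim-sum pairwise:
7 ^ 2 = 5
The nim-sum is 5 ≠ 0, so this is an N-position: the player to move can win.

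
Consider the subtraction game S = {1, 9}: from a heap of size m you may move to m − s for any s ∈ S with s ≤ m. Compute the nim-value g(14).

Compute g(0), g(1), … for moves {1, 9}:
g(0) = mex{} = 0
g(1) = mex{0} = 1
g(2) = mex{1} = 0
g(3) = mex{0} = 1
g(4) = mex{1} = 0
g(5) = mex{0} = 1
g(6) = mex{1} = 0
g(7) = mex{0} = 1
g(8) = mex{1} = 0
g(9) = mex{0} = 1
g(10) = mex{1} = 0
g(11) = mex{0} = 1
g(12) = mex{1} = 0
g(13) = mex{0} = 1
g(14) = mex{1} = 0
So g(14) = 0.

0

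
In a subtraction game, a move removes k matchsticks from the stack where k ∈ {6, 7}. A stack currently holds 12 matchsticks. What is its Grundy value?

Compute g(0), g(1), … for moves {6, 7}:
g(0) = mex{} = 0
g(1) = mex{} = 0
g(2) = mex{} = 0
g(3) = mex{} = 0
g(4) = mex{} = 0
g(5) = mex{} = 0
g(6) = mex{0} = 1
g(7) = mex{0} = 1
g(8) = mex{0} = 1
g(9) = mex{0} = 1
g(10) = mex{0} = 1
g(11) = mex{0} = 1
g(12) = mex{0,1} = 2
So g(12) = 2.

2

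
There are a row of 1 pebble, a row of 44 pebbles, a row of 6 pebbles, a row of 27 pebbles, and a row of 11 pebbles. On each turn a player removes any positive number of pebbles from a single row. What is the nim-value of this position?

Bitwise XOR of the heap sizes:
  000001  (1)
  101100  (44)
  000110  (6)
  011011  (27)
  001011  (11)
  ------
  111011  (59)

59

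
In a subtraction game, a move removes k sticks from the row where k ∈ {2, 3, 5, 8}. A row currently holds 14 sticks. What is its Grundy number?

Build the Grundy sequence with g(k) = mex{g(k−s) : s ∈ {2, 3, 5, 8}, s ≤ k}:
g(0) = mex{} = 0
g(1) = mex{} = 0
g(2) = mex{0} = 1
g(3) = mex{0} = 1
g(4) = mex{0,1} = 2
g(5) = mex{0,1} = 2
g(6) = mex{0,1,2} = 3
g(7) = mex{1,2} = 0
g(8) = mex{0,1,2,3} = 4
g(9) = mex{0,2,3} = 1
g(10) = mex{0,1,2,4} = 3
g(11) = mex{1,3,4} = 0
g(12) = mex{0,1,2,3} = 4
g(13) = mex{0,2,3,4} = 1
g(14) = mex{0,1,3,4} = 2
So g(14) = 2.

2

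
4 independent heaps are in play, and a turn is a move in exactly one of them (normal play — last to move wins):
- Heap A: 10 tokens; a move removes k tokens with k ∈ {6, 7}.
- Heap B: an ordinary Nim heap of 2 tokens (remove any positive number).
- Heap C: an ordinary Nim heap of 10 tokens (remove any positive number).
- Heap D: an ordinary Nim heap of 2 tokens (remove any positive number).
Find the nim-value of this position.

Grundy values for heap A (subtraction set {6, 7}):
g(0) = mex{} = 0
g(1) = mex{} = 0
g(2) = mex{} = 0
g(3) = mex{} = 0
g(4) = mex{} = 0
g(5) = mex{} = 0
g(6) = mex{0} = 1
g(7) = mex{0} = 1
g(8) = mex{0} = 1
g(9) = mex{0} = 1
g(10) = mex{0} = 1
So g(10) = 1.
Heap B is a plain Nim heap of size 2, so its Grundy value is 2.
Heap C is a plain Nim heap of size 10, so its Grundy value is 10.
Heap D is a plain Nim heap of size 2, so its Grundy value is 2.
The value of a disjunctive sum is the nim-sum of the parts.
Combined value = 1 XOR 2 XOR 10 XOR 2 = 11.

11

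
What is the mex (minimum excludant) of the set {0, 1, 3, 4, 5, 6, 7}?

2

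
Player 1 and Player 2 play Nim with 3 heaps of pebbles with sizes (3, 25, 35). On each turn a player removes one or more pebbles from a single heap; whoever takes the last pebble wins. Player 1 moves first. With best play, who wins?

Nim-sum: 3 ^ 25 ^ 35 = 57.
The nim-sum is 57 ≠ 0, so this is an N-position: the player to move can win; Player 1 has a winning move.

Player 1 wins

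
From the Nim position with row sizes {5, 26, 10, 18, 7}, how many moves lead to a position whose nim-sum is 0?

Bitwise XOR of the heap sizes:
  00101  (5)
  11010  (26)
  01010  (10)
  10010  (18)
  00111  (7)
  -----
  00000  (0)
The nim-sum is already 0, so every move leaves a nonzero nim-sum — there are no winning moves.

0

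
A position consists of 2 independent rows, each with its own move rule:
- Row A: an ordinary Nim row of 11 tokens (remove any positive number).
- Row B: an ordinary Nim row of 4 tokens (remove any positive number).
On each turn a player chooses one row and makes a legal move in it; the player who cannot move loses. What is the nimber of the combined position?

Row A is a plain Nim row of size 11, so its Grundy value is 11.
Row B is a plain Nim row of size 4, so its Grundy value is 4.
The value of a disjunctive sum is the nim-sum of the parts.
Combined value = 11 ⊕ 4 = 15.

15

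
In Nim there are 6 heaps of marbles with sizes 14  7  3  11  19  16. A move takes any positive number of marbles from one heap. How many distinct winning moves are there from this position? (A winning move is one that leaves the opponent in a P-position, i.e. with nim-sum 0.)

5

Compute the nim-sum pairwise:
14 ^ 7 = 9
9 ^ 3 = 10
10 ^ 11 = 1
1 ^ 19 = 18
18 ^ 16 = 2
The overall nim-sum is X = 2. A heap of size p has a winning move iff p XOR X < p (reduce it to p XOR X).
  14: 14 XOR 2 = 12 < 14 — winning move (to 12).
  7: 7 XOR 2 = 5 < 7 — winning move (to 5).
  3: 3 XOR 2 = 1 < 3 — winning move (to 1).
  11: 11 XOR 2 = 9 < 11 — winning move (to 9).
  19: 19 XOR 2 = 17 < 19 — winning move (to 17).
  16: 16 XOR 2 = 18 ≥ 16 — no move.
That gives 5 winning moves.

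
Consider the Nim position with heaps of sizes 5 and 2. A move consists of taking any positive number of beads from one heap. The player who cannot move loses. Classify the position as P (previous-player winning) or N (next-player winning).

N-position

Bitwise XOR of the heap sizes:
  101  (5)
  010  (2)
  ---
  111  (7)
The nim-sum is 7 ≠ 0, so this is an N-position: the player to move can win.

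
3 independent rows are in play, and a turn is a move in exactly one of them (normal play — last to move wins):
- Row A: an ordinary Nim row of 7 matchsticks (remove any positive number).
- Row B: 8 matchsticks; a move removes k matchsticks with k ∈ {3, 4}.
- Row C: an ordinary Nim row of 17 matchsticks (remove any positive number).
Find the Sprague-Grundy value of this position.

Row A is a plain Nim row of size 7, so its Grundy value is 7.
Build the Grundy sequence for row B with g(k) = mex{g(k−s) : s ∈ {3, 4}, s ≤ k}:
k:     0  1  2  3  4  5  6  7  8
g(k):  0  0  0  1  1  1  2  0  0
So g(8) = 0.
Row C is a plain Nim row of size 17, so its Grundy value is 17.
By the Sprague-Grundy theorem, the Grundy value of a sum of independent games is the XOR of the component values.
Combined value = 7 ⊕ 0 ⊕ 17 = 22.

22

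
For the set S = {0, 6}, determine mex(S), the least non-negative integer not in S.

1

0 is in the set but 1 is not, so the mex is 1.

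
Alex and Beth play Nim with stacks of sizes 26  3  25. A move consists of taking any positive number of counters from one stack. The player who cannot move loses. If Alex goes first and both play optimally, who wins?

Beth wins

Compute the nim-sum pairwise:
26 ^ 3 = 25
25 ^ 25 = 0
The nim-sum is 0, so this is a P-position: the player to move is in a losing position under optimal play; Alex is about to move from it and so loses — Beth wins.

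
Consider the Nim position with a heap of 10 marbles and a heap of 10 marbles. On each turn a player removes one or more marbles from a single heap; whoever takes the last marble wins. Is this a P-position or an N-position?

P-position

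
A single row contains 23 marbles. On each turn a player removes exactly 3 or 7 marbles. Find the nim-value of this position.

1

Grundy values for subtraction set {3, 7}:
k:     0  1  2  3  4  5  6  7  8  9 10 11 12 13 14 15 16 17 18 19 20 21 22 23
g(k):  0  0  0  1  1  1  0  2  2  1  0  0  0  1  1  1  0  2  2  1  0  0  0  1
So g(23) = 1.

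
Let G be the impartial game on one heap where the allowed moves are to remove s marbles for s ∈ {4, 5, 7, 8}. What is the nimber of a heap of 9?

Grundy values for subtraction set {4, 5, 7, 8}:
g(0) = mex{} = 0
g(1) = mex{} = 0
g(2) = mex{} = 0
g(3) = mex{} = 0
g(4) = mex{0} = 1
g(5) = mex{0} = 1
g(6) = mex{0} = 1
g(7) = mex{0} = 1
g(8) = mex{0,1} = 2
g(9) = mex{0,1} = 2
So g(9) = 2.

2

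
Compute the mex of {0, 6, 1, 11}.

2

The values 0, 1 are all present; 2 is the first non-negative integer missing from the set.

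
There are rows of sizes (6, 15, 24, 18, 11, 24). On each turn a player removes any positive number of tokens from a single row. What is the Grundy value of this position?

Bitwise XOR of the heap sizes:
  00110  (6)
  01111  (15)
  11000  (24)
  10010  (18)
  01011  (11)
  11000  (24)
  -----
  10000  (16)

16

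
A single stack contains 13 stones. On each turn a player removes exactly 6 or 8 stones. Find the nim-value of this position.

Build the Grundy sequence with g(k) = mex{g(k−s) : s ∈ {6, 8}, s ≤ k}:
k:     0  1  2  3  4  5  6  7  8  9 10 11 12 13
g(k):  0  0  0  0  0  0  1  1  1  1  1  1  2  2
So g(13) = 2.

2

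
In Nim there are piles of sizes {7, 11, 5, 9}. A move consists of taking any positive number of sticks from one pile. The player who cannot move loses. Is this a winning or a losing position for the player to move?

Losing position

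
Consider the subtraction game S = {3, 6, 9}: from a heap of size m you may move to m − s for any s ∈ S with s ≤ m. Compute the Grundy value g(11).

3

Grundy values for subtraction set {3, 6, 9}:
k:     0  1  2  3  4  5  6  7  8  9 10 11
g(k):  0  0  0  1  1  1  2  2  2  3  3  3
So g(11) = 3.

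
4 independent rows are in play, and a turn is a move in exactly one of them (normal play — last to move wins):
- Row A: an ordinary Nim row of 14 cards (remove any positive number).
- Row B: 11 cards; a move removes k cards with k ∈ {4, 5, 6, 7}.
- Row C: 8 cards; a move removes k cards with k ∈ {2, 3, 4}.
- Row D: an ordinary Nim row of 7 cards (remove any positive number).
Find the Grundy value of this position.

Row A is a plain Nim row of size 14, so its Grundy value is 14.
For row B, compute g(0), g(1), … with moves {4, 5, 6, 7}:
g(0) = mex{} = 0
g(1) = mex{} = 0
g(2) = mex{} = 0
g(3) = mex{} = 0
g(4) = mex{0} = 1
g(5) = mex{0} = 1
g(6) = mex{0} = 1
g(7) = mex{0} = 1
g(8) = mex{0,1} = 2
g(9) = mex{0,1} = 2
g(10) = mex{0,1} = 2
g(11) = mex{1} = 0
So g(11) = 0.
Grundy values for row C (subtraction set {2, 3, 4}):
k:     0  1  2  3  4  5  6  7  8
g(k):  0  0  1  1  2  2  0  0  1
So g(8) = 1.
Row D is a plain Nim row of size 7, so its Grundy value is 7.
By the Sprague-Grundy theorem, the Grundy value of a sum of independent games is the XOR of the component values.
Combined value = 14 ⊕ 0 ⊕ 1 ⊕ 7 = 8.

8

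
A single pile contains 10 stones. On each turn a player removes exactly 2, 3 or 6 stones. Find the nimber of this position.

0

Build the Grundy sequence with g(k) = mex{g(k−s) : s ∈ {2, 3, 6}, s ≤ k}:
k:     0  1  2  3  4  5  6  7  8  9 10
g(k):  0  0  1  1  2  0  3  1  2  0  0
So g(10) = 0.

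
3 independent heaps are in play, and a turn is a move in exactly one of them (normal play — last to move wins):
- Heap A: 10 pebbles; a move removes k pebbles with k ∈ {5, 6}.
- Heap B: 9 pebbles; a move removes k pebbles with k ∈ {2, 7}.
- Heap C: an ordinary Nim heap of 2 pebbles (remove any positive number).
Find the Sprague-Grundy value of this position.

For heap A, compute g(0), g(1), … with moves {5, 6}:
k:     0  1  2  3  4  5  6  7  8  9 10
g(k):  0  0  0  0  0  1  1  1  1  1  2
So g(10) = 2.
For heap B, compute g(0), g(1), … with moves {2, 7}:
k:     0  1  2  3  4  5  6  7  8  9
g(k):  0  0  1  1  0  0  1  1  2  0
So g(9) = 0.
Heap C is a plain Nim heap of size 2, so its Grundy value is 2.
The value of a disjunctive sum is the nim-sum of the parts.
Combined value = 2 XOR 0 XOR 2 = 0.

0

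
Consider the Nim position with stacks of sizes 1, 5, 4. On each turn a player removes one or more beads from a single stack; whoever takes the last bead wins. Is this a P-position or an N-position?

Compute the nim-sum pairwise:
1 XOR 5 = 4
4 XOR 4 = 0
The nim-sum is 0, so this is a P-position: the player to move is in a losing position under optimal play.

P-position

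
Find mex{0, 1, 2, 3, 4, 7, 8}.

The values 0, 1, 2, 3, 4 are all present; 5 is the first non-negative integer missing from the set.

5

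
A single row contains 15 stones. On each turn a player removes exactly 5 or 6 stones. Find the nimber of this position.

0

Build the Grundy sequence with g(k) = mex{g(k−s) : s ∈ {5, 6}, s ≤ k}:
k:     0  1  2  3  4  5  6  7  8  9 10 11 12 13 14 15
g(k):  0  0  0  0  0  1  1  1  1  1  2  0  0  0  0  0
So g(15) = 0.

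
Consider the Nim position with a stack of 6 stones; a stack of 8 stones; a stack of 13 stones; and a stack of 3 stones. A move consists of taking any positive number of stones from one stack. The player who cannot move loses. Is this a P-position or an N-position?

P-position

Compute the nim-sum pairwise:
6 XOR 8 = 14
14 XOR 13 = 3
3 XOR 3 = 0
The nim-sum is 0, so this is a P-position: the player to move is in a losing position under optimal play.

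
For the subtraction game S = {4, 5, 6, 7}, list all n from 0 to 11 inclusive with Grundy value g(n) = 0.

0, 1, 2, 3, 11

Grundy values for subtraction set {4, 5, 6, 7}:
g(0) = mex{} = 0
g(1) = mex{} = 0
g(2) = mex{} = 0
g(3) = mex{} = 0
g(4) = mex{0} = 1
g(5) = mex{0} = 1
g(6) = mex{0} = 1
g(7) = mex{0} = 1
g(8) = mex{0,1} = 2
g(9) = mex{0,1} = 2
g(10) = mex{0,1} = 2
g(11) = mex{1} = 0
The P-positions (g = 0) in 0..11 are 0, 1, 2, 3, 11.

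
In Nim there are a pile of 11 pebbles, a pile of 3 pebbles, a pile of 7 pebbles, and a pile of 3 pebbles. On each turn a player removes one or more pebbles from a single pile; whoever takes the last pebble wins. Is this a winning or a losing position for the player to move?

Winning position

Nim-sum: 11 ⊕ 3 ⊕ 7 ⊕ 3 = 12.
The nim-sum is 12 ≠ 0, so this is an N-position: the player to move can win.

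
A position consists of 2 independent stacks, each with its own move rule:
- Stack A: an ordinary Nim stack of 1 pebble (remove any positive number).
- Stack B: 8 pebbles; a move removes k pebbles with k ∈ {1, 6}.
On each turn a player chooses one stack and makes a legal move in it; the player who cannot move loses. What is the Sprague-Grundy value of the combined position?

Stack A is a plain Nim stack of size 1, so its Grundy value is 1.
Build the Grundy sequence for stack B with g(k) = mex{g(k−s) : s ∈ {1, 6}, s ≤ k}:
k:     0  1  2  3  4  5  6  7  8
g(k):  0  1  0  1  0  1  2  0  1
So g(8) = 1.
The value of a disjunctive sum is the nim-sum of the parts.
Combined value = 1 XOR 1 = 0.

0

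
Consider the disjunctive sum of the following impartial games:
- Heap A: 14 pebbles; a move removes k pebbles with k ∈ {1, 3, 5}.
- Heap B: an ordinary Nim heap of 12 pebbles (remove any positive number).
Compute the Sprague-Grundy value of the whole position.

Build the Grundy sequence for heap A with g(k) = mex{g(k−s) : s ∈ {1, 3, 5}, s ≤ k}:
k:     0  1  2  3  4  5  6  7  8  9 10 11 12 13 14
g(k):  0  1  0  1  0  1  0  1  0  1  0  1  0  1  0
So g(14) = 0.
Heap B is a plain Nim heap of size 12, so its Grundy value is 12.
By the Sprague-Grundy theorem, the Grundy value of a sum of independent games is the XOR of the component values.
Combined value = 0 ⊕ 12 = 12.

12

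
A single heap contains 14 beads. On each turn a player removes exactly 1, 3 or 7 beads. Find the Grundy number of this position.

0

Grundy values for subtraction set {1, 3, 7}:
k:     0  1  2  3  4  5  6  7  8  9 10 11 12 13 14
g(k):  0  1  0  1  0  1  0  1  0  1  0  1  0  1  0
So g(14) = 0.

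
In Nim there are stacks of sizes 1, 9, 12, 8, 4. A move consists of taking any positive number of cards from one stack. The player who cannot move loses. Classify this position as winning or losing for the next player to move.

Winning position

Bitwise XOR of the heap sizes:
  0001  (1)
  1001  (9)
  1100  (12)
  1000  (8)
  0100  (4)
  ----
  1000  (8)
The nim-sum is 8 ≠ 0, so this is an N-position: the player to move can win.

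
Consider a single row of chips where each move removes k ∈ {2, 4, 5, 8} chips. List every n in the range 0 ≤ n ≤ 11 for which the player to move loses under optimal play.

0, 1, 7, 10

Compute g(0), g(1), … for moves {2, 4, 5, 8}:
g(0) = mex{} = 0
g(1) = mex{} = 0
g(2) = mex{0} = 1
g(3) = mex{0} = 1
g(4) = mex{0,1} = 2
g(5) = mex{0,1} = 2
g(6) = mex{0,1,2} = 3
g(7) = mex{1,2} = 0
g(8) = mex{0,1,2,3} = 4
g(9) = mex{0,2} = 1
g(10) = mex{1,2,3,4} = 0
g(11) = mex{0,1,3} = 2
The P-positions (g = 0) in 0..11 are 0, 1, 7, 10.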